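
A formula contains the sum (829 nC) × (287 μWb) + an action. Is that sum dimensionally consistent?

Expand each in SI base units:
  (829 nC) × (287 μWb):  [s·A] · [kg·m²·s⁻²·A⁻¹] = kg·m²·s⁻¹
  an action:  [action] = kg·m²·s⁻¹
Both are kg·m²·s⁻¹, so they have the same dimensions and can be added.

Yes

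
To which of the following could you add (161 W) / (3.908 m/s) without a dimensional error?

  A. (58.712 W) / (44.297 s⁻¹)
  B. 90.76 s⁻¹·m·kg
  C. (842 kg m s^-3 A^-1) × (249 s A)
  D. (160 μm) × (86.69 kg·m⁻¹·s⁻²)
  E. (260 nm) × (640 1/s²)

C.

Reference: [kg·m²·s⁻³] / [m·s⁻¹] = kg·m·s⁻².
Each option:
  A. [kg·m²·s⁻³] / [s⁻¹] = kg·m²·s⁻²
  B. kg·m·s⁻¹
  C. [kg·m·s⁻³·A⁻¹] · [s·A] = kg·m·s⁻²  ← same
  D. [m] · [kg·m⁻¹·s⁻²] = kg·s⁻²
  E. [m] · [s⁻²] = m·s⁻²
Only C. matches kg·m·s⁻².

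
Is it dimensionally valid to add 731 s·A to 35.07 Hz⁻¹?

Expand each in SI base units:
  731 s·A:  A·s = s·A
  35.07 Hz⁻¹:  Hz⁻¹ = (s⁻¹)⁻¹ = s
s·A ≠ s, so they cannot be added.

No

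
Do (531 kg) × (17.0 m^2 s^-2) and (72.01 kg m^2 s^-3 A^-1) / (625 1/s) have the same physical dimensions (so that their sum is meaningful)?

No

In SI base units:
  (531 kg) × (17.0 m^2 s^-2):  [kg] · [m²·s⁻²] = kg·m²·s⁻²
  (72.01 kg m^2 s^-3 A^-1) / (625 1/s):  [kg·m²·s⁻³·A⁻¹] / [s⁻¹] = kg·m²·s⁻²·A⁻¹
kg·m²·s⁻² ≠ kg·m²·s⁻²·A⁻¹, so they cannot be added.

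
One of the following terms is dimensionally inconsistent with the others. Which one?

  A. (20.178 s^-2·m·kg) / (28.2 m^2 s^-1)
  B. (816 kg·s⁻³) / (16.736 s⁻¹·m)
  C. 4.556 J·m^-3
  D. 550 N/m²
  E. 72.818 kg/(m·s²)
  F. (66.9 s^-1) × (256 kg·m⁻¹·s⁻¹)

Work out the base dimensions of each:
  A. [kg·m·s⁻²] / [m²·s⁻¹] = kg·m⁻¹·s⁻¹
  B. [kg·s⁻³] / [m·s⁻¹] = kg·m⁻¹·s⁻²
  C. J·m⁻³ = N·m·m⁻³ = kg·m⁻¹·s⁻²
  D. N·m⁻² = kg·m·s⁻²·m⁻² = kg·m⁻¹·s⁻²
  E. kg·m⁻¹·s⁻²
  F. [s⁻¹] · [kg·m⁻¹·s⁻¹] = kg·m⁻¹·s⁻²
All reduce to kg·m⁻¹·s⁻² except A., which is kg·m⁻¹·s⁻¹.

A.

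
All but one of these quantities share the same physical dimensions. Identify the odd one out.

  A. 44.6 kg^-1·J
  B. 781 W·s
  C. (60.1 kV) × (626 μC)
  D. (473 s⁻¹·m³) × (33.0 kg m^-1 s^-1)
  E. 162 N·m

In SI base units:
  A. J·kg⁻¹ = N·m·kg⁻¹ = m²·s⁻²
  B. W·s = J·s⁻¹·s = kg·m²·s⁻²
  C. [kg·m²·s⁻³·A⁻¹] · [s·A] = kg·m²·s⁻²
  D. [m³·s⁻¹] · [kg·m⁻¹·s⁻¹] = kg·m²·s⁻²
  E. N·m = kg·m·s⁻²·m = kg·m²·s⁻²
All reduce to kg·m²·s⁻² except A., which is m²·s⁻².

A.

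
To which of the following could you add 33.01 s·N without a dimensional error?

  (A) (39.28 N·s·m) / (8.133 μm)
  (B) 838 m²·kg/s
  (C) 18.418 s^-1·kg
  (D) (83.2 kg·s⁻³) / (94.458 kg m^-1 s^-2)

Reference: N·s = kg·m·s⁻²·s = kg·m·s⁻¹.
Each option:
  (A) [kg·m²·s⁻¹] / [m] = kg·m·s⁻¹  ← same
  (B) kg·m²·s⁻¹
  (C) kg·s⁻¹
  (D) [kg·s⁻³] / [kg·m⁻¹·s⁻²] = m·s⁻¹
Only (A) matches kg·m·s⁻¹.

(A)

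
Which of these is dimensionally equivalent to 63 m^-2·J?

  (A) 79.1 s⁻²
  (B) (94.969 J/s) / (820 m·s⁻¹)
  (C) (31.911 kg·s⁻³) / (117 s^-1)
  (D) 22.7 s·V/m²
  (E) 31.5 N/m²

Reference: J·m⁻² = N·m·m⁻² = kg·s⁻².
Each option:
  (A) s⁻²
  (B) [kg·m²·s⁻³] / [m·s⁻¹] = kg·m·s⁻²
  (C) [kg·s⁻³] / [s⁻¹] = kg·s⁻²  ← same
  (D) V·s·m⁻² = J·C⁻¹·s·m⁻² = kg·s⁻²·A⁻¹
  (E) N·m⁻² = kg·m·s⁻²·m⁻² = kg·m⁻¹·s⁻²
Only (C) matches kg·s⁻².

(C)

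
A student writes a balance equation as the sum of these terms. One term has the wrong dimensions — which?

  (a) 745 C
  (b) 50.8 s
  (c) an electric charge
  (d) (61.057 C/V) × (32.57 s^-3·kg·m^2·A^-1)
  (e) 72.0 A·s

(b)

Work out the base dimensions of each:
  (a) C = s·A
  (b) s
  (c) [electric charge] = s·A
  (d) [kg⁻¹·m⁻²·s⁴·A²] · [kg·m²·s⁻³·A⁻¹] = s·A
  (e) A·s = s·A
All reduce to s·A except (b), which is s.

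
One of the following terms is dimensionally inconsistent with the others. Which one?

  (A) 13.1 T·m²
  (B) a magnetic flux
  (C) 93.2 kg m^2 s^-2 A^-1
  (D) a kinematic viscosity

(D)

Dimensions:
  (A) T·m² = Wb·m⁻²·m² = kg·m²·s⁻²·A⁻¹
  (B) [magnetic flux] = kg·m²·s⁻²·A⁻¹
  (C) kg·m²·s⁻²·A⁻¹
  (D) [kinematic viscosity] = m²·s⁻¹
All reduce to kg·m²·s⁻²·A⁻¹ except (D), which is m²·s⁻¹.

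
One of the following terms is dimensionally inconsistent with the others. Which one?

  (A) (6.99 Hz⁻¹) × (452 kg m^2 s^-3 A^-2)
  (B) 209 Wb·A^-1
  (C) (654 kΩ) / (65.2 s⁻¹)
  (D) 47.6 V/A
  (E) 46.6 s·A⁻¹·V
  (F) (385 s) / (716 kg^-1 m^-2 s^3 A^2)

(D)

Dimensions:
  (A) [s] · [kg·m²·s⁻³·A⁻²] = kg·m²·s⁻²·A⁻²
  (B) Wb·A⁻¹ = V·s·A⁻¹ = kg·m²·s⁻²·A⁻²
  (C) [kg·m²·s⁻³·A⁻²] / [s⁻¹] = kg·m²·s⁻²·A⁻²
  (D) V·A⁻¹ = J·C⁻¹·A⁻¹ = kg·m²·s⁻³·A⁻²
  (E) V·s·A⁻¹ = J·C⁻¹·s·A⁻¹ = kg·m²·s⁻²·A⁻²
  (F) [s] / [kg⁻¹·m⁻²·s³·A²] = kg·m²·s⁻²·A⁻²
All reduce to kg·m²·s⁻²·A⁻² except (D), which is kg·m²·s⁻³·A⁻².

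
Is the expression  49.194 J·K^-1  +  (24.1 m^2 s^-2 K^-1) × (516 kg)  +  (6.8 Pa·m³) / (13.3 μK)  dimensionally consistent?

Yes

In SI base units:
  49.194 J·K^-1:  J·K⁻¹ = N·m·K⁻¹ = kg·m²·s⁻²·K⁻¹
  (24.1 m^2 s^-2 K^-1) × (516 kg):  [m²·s⁻²·K⁻¹] · [kg] = kg·m²·s⁻²·K⁻¹
  (6.8 Pa·m³) / (13.3 μK):  [kg·m²·s⁻²] / [K] = kg·m²·s⁻²·K⁻¹
Every term reduces to kg·m²·s⁻²·K⁻¹.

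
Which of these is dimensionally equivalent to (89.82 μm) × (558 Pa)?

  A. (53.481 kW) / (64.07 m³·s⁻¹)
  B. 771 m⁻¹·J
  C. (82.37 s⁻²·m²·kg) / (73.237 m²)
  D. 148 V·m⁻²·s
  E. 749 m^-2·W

Reference: [m] · [kg·m⁻¹·s⁻²] = kg·s⁻².
Each option:
  A. [kg·m²·s⁻³] / [m³·s⁻¹] = kg·m⁻¹·s⁻²
  B. J·m⁻¹ = N·m·m⁻¹ = kg·m·s⁻²
  C. [kg·m²·s⁻²] / [m²] = kg·s⁻²  ← same
  D. V·s·m⁻² = J·C⁻¹·s·m⁻² = kg·s⁻²·A⁻¹
  E. W·m⁻² = J·s⁻¹·m⁻² = kg·s⁻³
Only C. matches kg·s⁻².

C.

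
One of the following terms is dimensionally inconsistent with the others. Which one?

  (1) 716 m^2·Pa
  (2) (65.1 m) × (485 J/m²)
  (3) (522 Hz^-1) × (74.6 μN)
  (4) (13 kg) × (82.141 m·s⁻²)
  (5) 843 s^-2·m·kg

Reduce each to base SI dimensions:
  (1) Pa·m² = N·m⁻²·m² = kg·m·s⁻²
  (2) [m] · [kg·s⁻²] = kg·m·s⁻²
  (3) [s] · [kg·m·s⁻²] = kg·m·s⁻¹
  (4) [kg] · [m·s⁻²] = kg·m·s⁻²
  (5) kg·m·s⁻²
All reduce to kg·m·s⁻² except (3), which is kg·m·s⁻¹.

(3)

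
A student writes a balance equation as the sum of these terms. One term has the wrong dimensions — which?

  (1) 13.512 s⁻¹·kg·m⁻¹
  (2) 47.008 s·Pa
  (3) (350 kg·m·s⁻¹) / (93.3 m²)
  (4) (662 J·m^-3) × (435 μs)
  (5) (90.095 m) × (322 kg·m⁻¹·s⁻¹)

Work out the base dimensions of each:
  (1) kg·m⁻¹·s⁻¹
  (2) Pa·s = N·m⁻²·s = kg·m⁻¹·s⁻¹
  (3) [kg·m·s⁻¹] / [m²] = kg·m⁻¹·s⁻¹
  (4) [kg·m⁻¹·s⁻²] · [s] = kg·m⁻¹·s⁻¹
  (5) [m] · [kg·m⁻¹·s⁻¹] = kg·s⁻¹
All reduce to kg·m⁻¹·s⁻¹ except (5), which is kg·s⁻¹.

(5)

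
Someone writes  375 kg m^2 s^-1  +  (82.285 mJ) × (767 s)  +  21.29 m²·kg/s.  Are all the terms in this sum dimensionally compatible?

Yes

In SI base units:
  375 kg m^2 s^-1:  kg·m²·s⁻¹
  (82.285 mJ) × (767 s):  [kg·m²·s⁻²] · [s] = kg·m²·s⁻¹
  21.29 m²·kg/s:  kg·m²·s⁻¹
Every term reduces to kg·m²·s⁻¹.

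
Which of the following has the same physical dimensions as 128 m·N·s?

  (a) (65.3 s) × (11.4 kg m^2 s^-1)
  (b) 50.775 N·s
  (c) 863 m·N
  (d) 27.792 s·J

(d)

Reference: N·m·s = kg·m·s⁻²·m·s = kg·m²·s⁻¹.
Each option:
  (a) [s] · [kg·m²·s⁻¹] = kg·m²
  (b) N·s = kg·m·s⁻²·s = kg·m·s⁻¹
  (c) N·m = kg·m·s⁻²·m = kg·m²·s⁻²
  (d) J·s = N·m·s = kg·m²·s⁻¹  ← same
Only (d) matches kg·m²·s⁻¹.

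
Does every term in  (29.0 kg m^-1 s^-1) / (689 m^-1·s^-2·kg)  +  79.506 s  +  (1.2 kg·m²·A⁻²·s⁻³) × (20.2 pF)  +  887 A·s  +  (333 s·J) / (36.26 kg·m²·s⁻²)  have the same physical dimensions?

Reduce each to base SI dimensions:
  (29.0 kg m^-1 s^-1) / (689 m^-1·s^-2·kg):  [kg·m⁻¹·s⁻¹] / [kg·m⁻¹·s⁻²] = s
  79.506 s:  s
  (1.2 kg·m²·A⁻²·s⁻³) × (20.2 pF):  [kg·m²·s⁻³·A⁻²] · [kg⁻¹·m⁻²·s⁴·A²] = s
  887 A·s:  A·s = s·A
  (333 s·J) / (36.26 kg·m²·s⁻²):  [kg·m²·s⁻¹] / [kg·m²·s⁻²] = s
The terms do not share a single dimension (s vs s·A).

No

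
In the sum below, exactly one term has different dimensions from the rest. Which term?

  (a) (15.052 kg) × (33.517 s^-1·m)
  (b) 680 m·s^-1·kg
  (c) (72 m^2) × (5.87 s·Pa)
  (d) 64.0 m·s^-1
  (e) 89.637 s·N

Reduce each to base SI dimensions:
  (a) [kg] · [m·s⁻¹] = kg·m·s⁻¹
  (b) kg·m·s⁻¹
  (c) [m²] · [kg·m⁻¹·s⁻¹] = kg·m·s⁻¹
  (d) m·s⁻¹
  (e) N·s = kg·m·s⁻²·s = kg·m·s⁻¹
All reduce to kg·m·s⁻¹ except (d), which is m·s⁻¹.

(d)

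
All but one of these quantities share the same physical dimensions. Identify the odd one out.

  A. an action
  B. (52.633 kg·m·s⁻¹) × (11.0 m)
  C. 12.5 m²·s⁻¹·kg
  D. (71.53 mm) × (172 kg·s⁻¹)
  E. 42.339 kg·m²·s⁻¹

Reduce each to base SI dimensions:
  A. [action] = kg·m²·s⁻¹
  B. [kg·m·s⁻¹] · [m] = kg·m²·s⁻¹
  C. kg·m²·s⁻¹
  D. [m] · [kg·s⁻¹] = kg·m·s⁻¹
  E. kg·m²·s⁻¹
All reduce to kg·m²·s⁻¹ except D., which is kg·m·s⁻¹.

D.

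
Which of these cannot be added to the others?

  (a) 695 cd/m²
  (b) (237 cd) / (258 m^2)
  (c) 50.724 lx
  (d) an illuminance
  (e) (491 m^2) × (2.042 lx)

Work out the base dimensions of each:
  (a) cd·m⁻² = m⁻²·cd
  (b) [cd] / [m²] = m⁻²·cd
  (c) lx = lm·m⁻² = m⁻²·cd
  (d) [illuminance] = m⁻²·cd
  (e) [m²] · [m⁻²·cd] = cd
All reduce to m⁻²·cd except (e), which is cd.

(e)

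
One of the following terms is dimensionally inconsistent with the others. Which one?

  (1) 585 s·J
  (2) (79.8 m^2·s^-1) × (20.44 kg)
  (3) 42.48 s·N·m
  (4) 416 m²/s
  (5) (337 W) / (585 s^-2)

(4)

Reduce each to base SI dimensions:
  (1) J·s = N·m·s = kg·m²·s⁻¹
  (2) [m²·s⁻¹] · [kg] = kg·m²·s⁻¹
  (3) N·m·s = kg·m·s⁻²·m·s = kg·m²·s⁻¹
  (4) m²·s⁻¹
  (5) [kg·m²·s⁻³] / [s⁻²] = kg·m²·s⁻¹
All reduce to kg·m²·s⁻¹ except (4), which is m²·s⁻¹.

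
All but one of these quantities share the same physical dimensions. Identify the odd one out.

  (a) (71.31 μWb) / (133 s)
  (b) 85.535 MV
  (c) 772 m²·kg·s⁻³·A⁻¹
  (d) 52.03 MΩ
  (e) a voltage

In SI base units:
  (a) [kg·m²·s⁻²·A⁻¹] / [s] = kg·m²·s⁻³·A⁻¹
  (b) V = J·C⁻¹ = kg·m²·s⁻³·A⁻¹
  (c) kg·m²·s⁻³·A⁻¹
  (d) Ω = V·A⁻¹ = kg·m²·s⁻³·A⁻²
  (e) [voltage] = kg·m²·s⁻³·A⁻¹
All reduce to kg·m²·s⁻³·A⁻¹ except (d), which is kg·m²·s⁻³·A⁻².

(d)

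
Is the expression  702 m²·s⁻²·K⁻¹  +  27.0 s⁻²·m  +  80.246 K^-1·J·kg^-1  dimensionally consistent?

Dimensions:
  702 m²·s⁻²·K⁻¹:  m²·s⁻²·K⁻¹
  27.0 s⁻²·m:  m·s⁻²
  80.246 K^-1·J·kg^-1:  J·kg⁻¹·K⁻¹ = N·m·kg⁻¹·K⁻¹ = m²·s⁻²·K⁻¹
The terms do not share a single dimension (m²·s⁻²·K⁻¹ vs m·s⁻²).

No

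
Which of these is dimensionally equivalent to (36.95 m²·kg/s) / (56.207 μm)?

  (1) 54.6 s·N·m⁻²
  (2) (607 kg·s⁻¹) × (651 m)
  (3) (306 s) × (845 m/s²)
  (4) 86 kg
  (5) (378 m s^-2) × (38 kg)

Reference: [kg·m²·s⁻¹] / [m] = kg·m·s⁻¹.
Each option:
  (1) N·s·m⁻² = kg·m·s⁻²·s·m⁻² = kg·m⁻¹·s⁻¹
  (2) [kg·s⁻¹] · [m] = kg·m·s⁻¹  ← same
  (3) [s] · [m·s⁻²] = m·s⁻¹
  (4) kg
  (5) [m·s⁻²] · [kg] = kg·m·s⁻²
Only (2) matches kg·m·s⁻¹.

(2)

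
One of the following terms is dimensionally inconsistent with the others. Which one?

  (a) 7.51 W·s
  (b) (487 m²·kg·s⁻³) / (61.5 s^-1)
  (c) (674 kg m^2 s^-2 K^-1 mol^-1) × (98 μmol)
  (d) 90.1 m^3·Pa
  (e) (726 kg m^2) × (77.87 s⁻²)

Work out the base dimensions of each:
  (a) W·s = J·s⁻¹·s = kg·m²·s⁻²
  (b) [kg·m²·s⁻³] / [s⁻¹] = kg·m²·s⁻²
  (c) [kg·m²·s⁻²·K⁻¹·mol⁻¹] · [mol] = kg·m²·s⁻²·K⁻¹
  (d) Pa·m³ = N·m⁻²·m³ = kg·m²·s⁻²
  (e) [kg·m²] · [s⁻²] = kg·m²·s⁻²
All reduce to kg·m²·s⁻² except (c), which is kg·m²·s⁻²·K⁻¹.

(c)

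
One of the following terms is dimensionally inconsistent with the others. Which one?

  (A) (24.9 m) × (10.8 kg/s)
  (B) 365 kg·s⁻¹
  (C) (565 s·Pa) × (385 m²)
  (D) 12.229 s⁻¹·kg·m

(B)

Reduce each to base SI dimensions:
  (A) [m] · [kg·s⁻¹] = kg·m·s⁻¹
  (B) kg·s⁻¹
  (C) [kg·m⁻¹·s⁻¹] · [m²] = kg·m·s⁻¹
  (D) kg·m·s⁻¹
All reduce to kg·m·s⁻¹ except (B), which is kg·s⁻¹.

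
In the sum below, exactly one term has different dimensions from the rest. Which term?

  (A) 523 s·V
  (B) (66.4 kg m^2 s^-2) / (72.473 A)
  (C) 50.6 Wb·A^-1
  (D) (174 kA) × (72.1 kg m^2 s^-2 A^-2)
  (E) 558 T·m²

Dimensions:
  (A) V·s = J·C⁻¹·s = kg·m²·s⁻²·A⁻¹
  (B) [kg·m²·s⁻²] / [A] = kg·m²·s⁻²·A⁻¹
  (C) Wb·A⁻¹ = V·s·A⁻¹ = kg·m²·s⁻²·A⁻²
  (D) [A] · [kg·m²·s⁻²·A⁻²] = kg·m²·s⁻²·A⁻¹
  (E) T·m² = Wb·m⁻²·m² = kg·m²·s⁻²·A⁻¹
All reduce to kg·m²·s⁻²·A⁻¹ except (C), which is kg·m²·s⁻²·A⁻².

(C)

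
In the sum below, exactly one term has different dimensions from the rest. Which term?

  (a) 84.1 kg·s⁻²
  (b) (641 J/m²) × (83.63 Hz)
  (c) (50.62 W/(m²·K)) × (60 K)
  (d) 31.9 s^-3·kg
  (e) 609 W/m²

(a)

Reduce each to base SI dimensions:
  (a) kg·s⁻²
  (b) [kg·s⁻²] · [s⁻¹] = kg·s⁻³
  (c) [kg·s⁻³·K⁻¹] · [K] = kg·s⁻³
  (d) kg·s⁻³
  (e) W·m⁻² = J·s⁻¹·m⁻² = kg·s⁻³
All reduce to kg·s⁻³ except (a), which is kg·s⁻².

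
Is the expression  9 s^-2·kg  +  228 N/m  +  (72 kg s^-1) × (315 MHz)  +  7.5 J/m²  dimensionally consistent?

Reduce each to base SI dimensions:
  9 s^-2·kg:  kg·s⁻²
  228 N/m:  N·m⁻¹ = kg·m·s⁻²·m⁻¹ = kg·s⁻²
  (72 kg s^-1) × (315 MHz):  [kg·s⁻¹] · [s⁻¹] = kg·s⁻²
  7.5 J/m²:  J·m⁻² = N·m·m⁻² = kg·s⁻²
Every term reduces to kg·s⁻².

Yes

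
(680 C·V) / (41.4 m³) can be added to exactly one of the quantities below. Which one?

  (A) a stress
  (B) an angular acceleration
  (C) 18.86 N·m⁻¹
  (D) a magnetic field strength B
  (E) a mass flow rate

(A)

Reference: [kg·m²·s⁻²] / [m³] = kg·m⁻¹·s⁻².
Each option:
  (A) [stress] = kg·m⁻¹·s⁻²  ← same
  (B) [angular acceleration] = s⁻²
  (C) N·m⁻¹ = kg·m·s⁻²·m⁻¹ = kg·s⁻²
  (D) [magnetic field strength B] = kg·s⁻²·A⁻¹
  (E) [mass flow rate] = kg·s⁻¹
Only (A) matches kg·m⁻¹·s⁻².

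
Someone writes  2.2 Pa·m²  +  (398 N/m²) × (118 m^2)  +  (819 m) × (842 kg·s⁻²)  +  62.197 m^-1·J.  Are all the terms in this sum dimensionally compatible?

Yes

Reduce each to base SI dimensions:
  2.2 Pa·m²:  Pa·m² = N·m⁻²·m² = kg·m·s⁻²
  (398 N/m²) × (118 m^2):  [kg·m⁻¹·s⁻²] · [m²] = kg·m·s⁻²
  (819 m) × (842 kg·s⁻²):  [m] · [kg·s⁻²] = kg·m·s⁻²
  62.197 m^-1·J:  J·m⁻¹ = N·m·m⁻¹ = kg·m·s⁻²
Every term reduces to kg·m·s⁻².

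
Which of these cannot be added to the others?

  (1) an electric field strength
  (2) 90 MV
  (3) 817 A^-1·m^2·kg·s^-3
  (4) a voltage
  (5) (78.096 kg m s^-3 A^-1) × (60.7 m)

Dimensions:
  (1) [electric field strength] = kg·m·s⁻³·A⁻¹
  (2) V = J·C⁻¹ = kg·m²·s⁻³·A⁻¹
  (3) kg·m²·s⁻³·A⁻¹
  (4) [voltage] = kg·m²·s⁻³·A⁻¹
  (5) [kg·m·s⁻³·A⁻¹] · [m] = kg·m²·s⁻³·A⁻¹
All reduce to kg·m²·s⁻³·A⁻¹ except (1), which is kg·m·s⁻³·A⁻¹.

(1)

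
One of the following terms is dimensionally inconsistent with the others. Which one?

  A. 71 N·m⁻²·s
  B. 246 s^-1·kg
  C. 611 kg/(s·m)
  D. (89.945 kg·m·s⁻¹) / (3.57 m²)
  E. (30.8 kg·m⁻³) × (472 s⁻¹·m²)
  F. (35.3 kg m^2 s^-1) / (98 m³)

B.

Reduce each to base SI dimensions:
  A. N·s·m⁻² = kg·m·s⁻²·s·m⁻² = kg·m⁻¹·s⁻¹
  B. kg·s⁻¹
  C. kg·m⁻¹·s⁻¹
  D. [kg·m·s⁻¹] / [m²] = kg·m⁻¹·s⁻¹
  E. [kg·m⁻³] · [m²·s⁻¹] = kg·m⁻¹·s⁻¹
  F. [kg·m²·s⁻¹] / [m³] = kg·m⁻¹·s⁻¹
All reduce to kg·m⁻¹·s⁻¹ except B., which is kg·s⁻¹.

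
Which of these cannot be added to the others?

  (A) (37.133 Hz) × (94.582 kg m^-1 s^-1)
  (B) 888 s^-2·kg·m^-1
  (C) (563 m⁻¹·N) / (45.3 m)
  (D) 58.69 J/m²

Work out the base dimensions of each:
  (A) [s⁻¹] · [kg·m⁻¹·s⁻¹] = kg·m⁻¹·s⁻²
  (B) kg·m⁻¹·s⁻²
  (C) [kg·s⁻²] / [m] = kg·m⁻¹·s⁻²
  (D) J·m⁻² = N·m·m⁻² = kg·s⁻²
All reduce to kg·m⁻¹·s⁻² except (D), which is kg·s⁻².

(D)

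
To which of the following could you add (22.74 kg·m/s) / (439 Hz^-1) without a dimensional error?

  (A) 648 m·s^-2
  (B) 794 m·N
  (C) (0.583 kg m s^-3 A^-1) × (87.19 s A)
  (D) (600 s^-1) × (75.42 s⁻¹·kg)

Reference: [kg·m·s⁻¹] / [s] = kg·m·s⁻².
Each option:
  (A) m·s⁻²
  (B) N·m = kg·m·s⁻²·m = kg·m²·s⁻²
  (C) [kg·m·s⁻³·A⁻¹] · [s·A] = kg·m·s⁻²  ← same
  (D) [s⁻¹] · [kg·s⁻¹] = kg·s⁻²
Only (C) matches kg·m·s⁻².

(C)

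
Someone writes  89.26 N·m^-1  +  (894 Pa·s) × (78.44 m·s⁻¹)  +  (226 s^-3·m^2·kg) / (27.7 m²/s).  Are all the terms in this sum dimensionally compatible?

Expand each in SI base units:
  89.26 N·m^-1:  N·m⁻¹ = kg·m·s⁻²·m⁻¹ = kg·s⁻²
  (894 Pa·s) × (78.44 m·s⁻¹):  [kg·m⁻¹·s⁻¹] · [m·s⁻¹] = kg·s⁻²
  (226 s^-3·m^2·kg) / (27.7 m²/s):  [kg·m²·s⁻³] / [m²·s⁻¹] = kg·s⁻²
Every term reduces to kg·s⁻².

Yes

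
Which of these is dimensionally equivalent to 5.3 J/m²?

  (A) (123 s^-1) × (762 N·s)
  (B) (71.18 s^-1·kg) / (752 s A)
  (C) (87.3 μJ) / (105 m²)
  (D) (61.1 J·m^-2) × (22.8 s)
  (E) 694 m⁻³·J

Reference: J·m⁻² = N·m·m⁻² = kg·s⁻².
Each option:
  (A) [s⁻¹] · [kg·m·s⁻¹] = kg·m·s⁻²
  (B) [kg·s⁻¹] / [s·A] = kg·s⁻²·A⁻¹
  (C) [kg·m²·s⁻²] / [m²] = kg·s⁻²  ← same
  (D) [kg·s⁻²] · [s] = kg·s⁻¹
  (E) J·m⁻³ = N·m·m⁻³ = kg·m⁻¹·s⁻²
Only (C) matches kg·s⁻².

(C)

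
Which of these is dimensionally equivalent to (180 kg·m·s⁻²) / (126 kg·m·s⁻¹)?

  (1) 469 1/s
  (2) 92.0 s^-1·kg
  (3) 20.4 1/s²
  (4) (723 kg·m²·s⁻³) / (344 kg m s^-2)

(1)

Reference: [kg·m·s⁻²] / [kg·m·s⁻¹] = s⁻¹.
Each option:
  (1) s⁻¹  ← same
  (2) kg·s⁻¹
  (3) s⁻²
  (4) [kg·m²·s⁻³] / [kg·m·s⁻²] = m·s⁻¹
Only (1) matches s⁻¹.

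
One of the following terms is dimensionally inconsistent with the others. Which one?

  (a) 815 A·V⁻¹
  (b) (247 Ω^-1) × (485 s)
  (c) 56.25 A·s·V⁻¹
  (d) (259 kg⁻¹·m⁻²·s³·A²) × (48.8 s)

Reduce each to base SI dimensions:
  (a) A·V⁻¹ = A·(J·C⁻¹)⁻¹ = kg⁻¹·m⁻²·s³·A²
  (b) [kg⁻¹·m⁻²·s³·A²] · [s] = kg⁻¹·m⁻²·s⁴·A²
  (c) A·s·V⁻¹ = A·s·(J·C⁻¹)⁻¹ = kg⁻¹·m⁻²·s⁴·A²
  (d) [kg⁻¹·m⁻²·s³·A²] · [s] = kg⁻¹·m⁻²·s⁴·A²
All reduce to kg⁻¹·m⁻²·s⁴·A² except (a), which is kg⁻¹·m⁻²·s³·A².

(a)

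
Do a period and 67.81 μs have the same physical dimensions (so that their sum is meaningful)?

Yes

Reduce each to base SI dimensions:
  a period:  [period] = s
  67.81 μs:  s
Both are s, so they have the same dimensions and can be added.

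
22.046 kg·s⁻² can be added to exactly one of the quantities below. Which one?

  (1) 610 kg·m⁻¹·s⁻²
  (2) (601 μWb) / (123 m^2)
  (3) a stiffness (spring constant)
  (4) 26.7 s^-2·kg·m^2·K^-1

Reference: kg·s⁻².
Each option:
  (1) kg·m⁻¹·s⁻²
  (2) [kg·m²·s⁻²·A⁻¹] / [m²] = kg·s⁻²·A⁻¹
  (3) [stiffness (spring constant)] = kg·s⁻²  ← same
  (4) kg·m²·s⁻²·K⁻¹
Only (3) matches kg·s⁻².

(3)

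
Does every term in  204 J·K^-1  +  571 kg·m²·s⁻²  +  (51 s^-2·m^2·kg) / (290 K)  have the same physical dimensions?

Work out the base dimensions of each:
  204 J·K^-1:  J·K⁻¹ = N·m·K⁻¹ = kg·m²·s⁻²·K⁻¹
  571 kg·m²·s⁻²:  kg·m²·s⁻²
  (51 s^-2·m^2·kg) / (290 K):  [kg·m²·s⁻²] / [K] = kg·m²·s⁻²·K⁻¹
The terms do not share a single dimension (kg·m²·s⁻² vs kg·m²·s⁻²·K⁻¹).

No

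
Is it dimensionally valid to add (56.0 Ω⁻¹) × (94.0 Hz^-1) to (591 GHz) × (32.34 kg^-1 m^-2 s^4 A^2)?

No

Expand each in SI base units:
  (56.0 Ω⁻¹) × (94.0 Hz^-1):  [kg⁻¹·m⁻²·s³·A²] · [s] = kg⁻¹·m⁻²·s⁴·A²
  (591 GHz) × (32.34 kg^-1 m^-2 s^4 A^2):  [s⁻¹] · [kg⁻¹·m⁻²·s⁴·A²] = kg⁻¹·m⁻²·s³·A²
kg⁻¹·m⁻²·s⁴·A² ≠ kg⁻¹·m⁻²·s³·A², so they cannot be added.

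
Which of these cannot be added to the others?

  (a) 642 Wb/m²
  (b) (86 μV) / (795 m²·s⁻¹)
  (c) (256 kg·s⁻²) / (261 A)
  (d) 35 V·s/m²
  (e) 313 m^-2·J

Dimensions:
  (a) Wb·m⁻² = V·s·m⁻² = kg·s⁻²·A⁻¹
  (b) [kg·m²·s⁻³·A⁻¹] / [m²·s⁻¹] = kg·s⁻²·A⁻¹
  (c) [kg·s⁻²] / [A] = kg·s⁻²·A⁻¹
  (d) V·s·m⁻² = J·C⁻¹·s·m⁻² = kg·s⁻²·A⁻¹
  (e) J·m⁻² = N·m·m⁻² = kg·s⁻²
All reduce to kg·s⁻²·A⁻¹ except (e), which is kg·s⁻².

(e)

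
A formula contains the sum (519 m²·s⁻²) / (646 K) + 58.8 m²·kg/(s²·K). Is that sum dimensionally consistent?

Expand each in SI base units:
  (519 m²·s⁻²) / (646 K):  [m²·s⁻²] / [K] = m²·s⁻²·K⁻¹
  58.8 m²·kg/(s²·K):  kg·m²·s⁻²·K⁻¹
m²·s⁻²·K⁻¹ ≠ kg·m²·s⁻²·K⁻¹, so they cannot be added.

No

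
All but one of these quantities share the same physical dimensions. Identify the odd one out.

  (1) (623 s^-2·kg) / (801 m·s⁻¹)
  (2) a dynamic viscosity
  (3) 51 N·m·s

In SI base units:
  (1) [kg·s⁻²] / [m·s⁻¹] = kg·m⁻¹·s⁻¹
  (2) [dynamic viscosity] = kg·m⁻¹·s⁻¹
  (3) N·m·s = kg·m·s⁻²·m·s = kg·m²·s⁻¹
All reduce to kg·m⁻¹·s⁻¹ except (3), which is kg·m²·s⁻¹.

(3)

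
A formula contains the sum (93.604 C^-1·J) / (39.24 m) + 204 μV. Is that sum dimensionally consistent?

No

Dimensions:
  (93.604 C^-1·J) / (39.24 m):  [kg·m²·s⁻³·A⁻¹] / [m] = kg·m·s⁻³·A⁻¹
  204 μV:  V = J·C⁻¹ = kg·m²·s⁻³·A⁻¹
kg·m·s⁻³·A⁻¹ ≠ kg·m²·s⁻³·A⁻¹, so they cannot be added.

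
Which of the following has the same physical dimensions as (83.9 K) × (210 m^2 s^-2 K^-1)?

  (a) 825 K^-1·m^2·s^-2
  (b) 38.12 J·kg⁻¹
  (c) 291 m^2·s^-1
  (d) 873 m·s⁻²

(b)

Reference: [K] · [m²·s⁻²·K⁻¹] = m²·s⁻².
Each option:
  (a) m²·s⁻²·K⁻¹
  (b) J·kg⁻¹ = N·m·kg⁻¹ = m²·s⁻²  ← same
  (c) m²·s⁻¹
  (d) m·s⁻²
Only (b) matches m²·s⁻².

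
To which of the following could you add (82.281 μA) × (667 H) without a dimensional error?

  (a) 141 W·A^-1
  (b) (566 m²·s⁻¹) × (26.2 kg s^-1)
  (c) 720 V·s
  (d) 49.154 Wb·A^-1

Reference: [A] · [kg·m²·s⁻²·A⁻²] = kg·m²·s⁻²·A⁻¹.
Each option:
  (a) W·A⁻¹ = J·s⁻¹·A⁻¹ = kg·m²·s⁻³·A⁻¹
  (b) [m²·s⁻¹] · [kg·s⁻¹] = kg·m²·s⁻²
  (c) V·s = J·C⁻¹·s = kg·m²·s⁻²·A⁻¹  ← same
  (d) Wb·A⁻¹ = V·s·A⁻¹ = kg·m²·s⁻²·A⁻²
Only (c) matches kg·m²·s⁻²·A⁻¹.

(c)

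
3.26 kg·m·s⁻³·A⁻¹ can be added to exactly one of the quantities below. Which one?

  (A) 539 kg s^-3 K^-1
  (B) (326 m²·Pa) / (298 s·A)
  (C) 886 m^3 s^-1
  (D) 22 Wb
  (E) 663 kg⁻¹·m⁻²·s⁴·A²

(B)

Reference: kg·m·s⁻³·A⁻¹.
Each option:
  (A) kg·s⁻³·K⁻¹
  (B) [kg·m·s⁻²] / [s·A] = kg·m·s⁻³·A⁻¹  ← same
  (C) m³·s⁻¹
  (D) Wb = V·s = kg·m²·s⁻²·A⁻¹
  (E) kg⁻¹·m⁻²·s⁴·A²
Only (B) matches kg·m·s⁻³·A⁻¹.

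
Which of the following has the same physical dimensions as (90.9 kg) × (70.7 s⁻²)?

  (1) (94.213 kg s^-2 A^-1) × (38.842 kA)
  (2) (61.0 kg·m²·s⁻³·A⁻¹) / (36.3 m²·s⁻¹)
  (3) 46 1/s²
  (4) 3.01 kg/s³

(1)

Reference: [kg] · [s⁻²] = kg·s⁻².
Each option:
  (1) [kg·s⁻²·A⁻¹] · [A] = kg·s⁻²  ← same
  (2) [kg·m²·s⁻³·A⁻¹] / [m²·s⁻¹] = kg·s⁻²·A⁻¹
  (3) s⁻²
  (4) kg·s⁻³
Only (1) matches kg·s⁻².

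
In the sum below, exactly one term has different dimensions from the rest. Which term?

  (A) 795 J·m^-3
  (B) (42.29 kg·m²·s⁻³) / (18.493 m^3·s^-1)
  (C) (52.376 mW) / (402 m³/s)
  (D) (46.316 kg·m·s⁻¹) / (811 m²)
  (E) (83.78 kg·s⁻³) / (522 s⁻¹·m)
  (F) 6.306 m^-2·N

Work out the base dimensions of each:
  (A) J·m⁻³ = N·m·m⁻³ = kg·m⁻¹·s⁻²
  (B) [kg·m²·s⁻³] / [m³·s⁻¹] = kg·m⁻¹·s⁻²
  (C) [kg·m²·s⁻³] / [m³·s⁻¹] = kg·m⁻¹·s⁻²
  (D) [kg·m·s⁻¹] / [m²] = kg·m⁻¹·s⁻¹
  (E) [kg·s⁻³] / [m·s⁻¹] = kg·m⁻¹·s⁻²
  (F) N·m⁻² = kg·m·s⁻²·m⁻² = kg·m⁻¹·s⁻²
All reduce to kg·m⁻¹·s⁻² except (D), which is kg·m⁻¹·s⁻¹.

(D)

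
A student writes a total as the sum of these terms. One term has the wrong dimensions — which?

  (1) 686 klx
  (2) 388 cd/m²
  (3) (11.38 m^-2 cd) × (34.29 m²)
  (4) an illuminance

(3)

Expand each in SI base units:
  (1) lx = lm·m⁻² = m⁻²·cd
  (2) cd·m⁻² = m⁻²·cd
  (3) [m⁻²·cd] · [m²] = cd
  (4) [illuminance] = m⁻²·cd
All reduce to m⁻²·cd except (3), which is cd.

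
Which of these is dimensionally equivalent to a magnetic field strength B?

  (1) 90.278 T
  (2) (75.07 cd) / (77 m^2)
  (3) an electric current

(1)

Reference: [magnetic field strength B] = kg·s⁻²·A⁻¹.
Each option:
  (1) T = Wb·m⁻² = kg·s⁻²·A⁻¹  ← same
  (2) [cd] / [m²] = m⁻²·cd
  (3) [electric current] = A
Only (1) matches kg·s⁻²·A⁻¹.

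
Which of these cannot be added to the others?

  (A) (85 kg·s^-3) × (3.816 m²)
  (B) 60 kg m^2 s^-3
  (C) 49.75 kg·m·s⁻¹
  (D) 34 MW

In SI base units:
  (A) [kg·s⁻³] · [m²] = kg·m²·s⁻³
  (B) kg·m²·s⁻³
  (C) kg·m·s⁻¹
  (D) W = J·s⁻¹ = kg·m²·s⁻³
All reduce to kg·m²·s⁻³ except (C), which is kg·m·s⁻¹.

(C)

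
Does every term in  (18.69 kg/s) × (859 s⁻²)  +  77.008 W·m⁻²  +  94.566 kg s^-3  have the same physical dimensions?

In SI base units:
  (18.69 kg/s) × (859 s⁻²):  [kg·s⁻¹] · [s⁻²] = kg·s⁻³
  77.008 W·m⁻²:  W·m⁻² = J·s⁻¹·m⁻² = kg·s⁻³
  94.566 kg s^-3:  kg·s⁻³
Every term reduces to kg·s⁻³.

Yes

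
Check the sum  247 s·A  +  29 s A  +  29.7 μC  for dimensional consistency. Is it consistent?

Dimensions:
  247 s·A:  A·s = s·A
  29 s A:  s·A
  29.7 μC:  C = s·A
Every term reduces to s·A.

Yes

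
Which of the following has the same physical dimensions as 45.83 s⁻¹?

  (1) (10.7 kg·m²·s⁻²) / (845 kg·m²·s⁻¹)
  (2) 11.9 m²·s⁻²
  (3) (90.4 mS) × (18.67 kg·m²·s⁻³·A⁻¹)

Reference: s⁻¹.
Each option:
  (1) [kg·m²·s⁻²] / [kg·m²·s⁻¹] = s⁻¹  ← same
  (2) m²·s⁻²
  (3) [kg⁻¹·m⁻²·s³·A²] · [kg·m²·s⁻³·A⁻¹] = A
Only (1) matches s⁻¹.

(1)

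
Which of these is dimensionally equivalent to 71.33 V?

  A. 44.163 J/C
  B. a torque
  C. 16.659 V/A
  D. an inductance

Reference: V = J·C⁻¹ = kg·m²·s⁻³·A⁻¹.
Each option:
  A. J·C⁻¹ = N·m·(s·A)⁻¹ = kg·m²·s⁻³·A⁻¹  ← same
  B. [torque] = kg·m²·s⁻²
  C. V·A⁻¹ = J·C⁻¹·A⁻¹ = kg·m²·s⁻³·A⁻²
  D. [inductance] = kg·m²·s⁻²·A⁻²
Only A. matches kg·m²·s⁻³·A⁻¹.

A.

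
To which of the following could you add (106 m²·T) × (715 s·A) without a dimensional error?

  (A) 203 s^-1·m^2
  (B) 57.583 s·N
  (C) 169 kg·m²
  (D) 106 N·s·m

Reference: [kg·m²·s⁻²·A⁻¹] · [s·A] = kg·m²·s⁻¹.
Each option:
  (A) m²·s⁻¹
  (B) N·s = kg·m·s⁻²·s = kg·m·s⁻¹
  (C) kg·m²
  (D) N·m·s = kg·m·s⁻²·m·s = kg·m²·s⁻¹  ← same
Only (D) matches kg·m²·s⁻¹.

(D)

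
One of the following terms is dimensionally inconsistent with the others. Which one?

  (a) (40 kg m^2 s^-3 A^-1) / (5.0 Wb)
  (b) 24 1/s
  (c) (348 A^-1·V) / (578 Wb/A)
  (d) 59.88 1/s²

(d)

In SI base units:
  (a) [kg·m²·s⁻³·A⁻¹] / [kg·m²·s⁻²·A⁻¹] = s⁻¹
  (b) s⁻¹
  (c) [kg·m²·s⁻³·A⁻²] / [kg·m²·s⁻²·A⁻²] = s⁻¹
  (d) s⁻²
All reduce to s⁻¹ except (d), which is s⁻².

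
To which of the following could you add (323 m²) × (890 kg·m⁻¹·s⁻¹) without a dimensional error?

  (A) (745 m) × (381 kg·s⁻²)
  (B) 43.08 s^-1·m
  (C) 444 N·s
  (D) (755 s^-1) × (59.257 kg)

(C)

Reference: [m²] · [kg·m⁻¹·s⁻¹] = kg·m·s⁻¹.
Each option:
  (A) [m] · [kg·s⁻²] = kg·m·s⁻²
  (B) m·s⁻¹
  (C) N·s = kg·m·s⁻²·s = kg·m·s⁻¹  ← same
  (D) [s⁻¹] · [kg] = kg·s⁻¹
Only (C) matches kg·m·s⁻¹.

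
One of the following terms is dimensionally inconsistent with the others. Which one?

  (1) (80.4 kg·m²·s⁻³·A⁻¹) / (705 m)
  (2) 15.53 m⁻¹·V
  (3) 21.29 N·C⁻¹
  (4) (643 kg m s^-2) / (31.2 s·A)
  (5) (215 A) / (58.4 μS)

Dimensions:
  (1) [kg·m²·s⁻³·A⁻¹] / [m] = kg·m·s⁻³·A⁻¹
  (2) V·m⁻¹ = J·C⁻¹·m⁻¹ = kg·m·s⁻³·A⁻¹
  (3) N·C⁻¹ = kg·m·s⁻²·(s·A)⁻¹ = kg·m·s⁻³·A⁻¹
  (4) [kg·m·s⁻²] / [s·A] = kg·m·s⁻³·A⁻¹
  (5) [A] / [kg⁻¹·m⁻²·s³·A²] = kg·m²·s⁻³·A⁻¹
All reduce to kg·m·s⁻³·A⁻¹ except (5), which is kg·m²·s⁻³·A⁻¹.

(5)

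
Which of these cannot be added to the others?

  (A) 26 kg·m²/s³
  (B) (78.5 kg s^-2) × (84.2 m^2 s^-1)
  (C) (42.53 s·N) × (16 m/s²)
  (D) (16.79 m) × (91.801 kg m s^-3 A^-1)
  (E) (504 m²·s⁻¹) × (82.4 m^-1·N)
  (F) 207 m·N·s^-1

Reduce each to base SI dimensions:
  (A) kg·m²·s⁻³
  (B) [kg·s⁻²] · [m²·s⁻¹] = kg·m²·s⁻³
  (C) [kg·m·s⁻¹] · [m·s⁻²] = kg·m²·s⁻³
  (D) [m] · [kg·m·s⁻³·A⁻¹] = kg·m²·s⁻³·A⁻¹
  (E) [m²·s⁻¹] · [kg·s⁻²] = kg·m²·s⁻³
  (F) N·m·s⁻¹ = kg·m·s⁻²·m·s⁻¹ = kg·m²·s⁻³
All reduce to kg·m²·s⁻³ except (D), which is kg·m²·s⁻³·A⁻¹.

(D)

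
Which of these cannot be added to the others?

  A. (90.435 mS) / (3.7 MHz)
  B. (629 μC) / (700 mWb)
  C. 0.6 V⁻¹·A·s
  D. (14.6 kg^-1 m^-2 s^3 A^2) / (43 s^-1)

Work out the base dimensions of each:
  A. [kg⁻¹·m⁻²·s³·A²] / [s⁻¹] = kg⁻¹·m⁻²·s⁴·A²
  B. [s·A] / [kg·m²·s⁻²·A⁻¹] = kg⁻¹·m⁻²·s³·A²
  C. A·s·V⁻¹ = A·s·(J·C⁻¹)⁻¹ = kg⁻¹·m⁻²·s⁴·A²
  D. [kg⁻¹·m⁻²·s³·A²] / [s⁻¹] = kg⁻¹·m⁻²·s⁴·A²
All reduce to kg⁻¹·m⁻²·s⁴·A² except B., which is kg⁻¹·m⁻²·s³·A².

B.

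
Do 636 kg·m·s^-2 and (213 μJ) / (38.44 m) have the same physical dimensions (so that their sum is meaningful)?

In SI base units:
  636 kg·m·s^-2:  kg·m·s⁻²
  (213 μJ) / (38.44 m):  [kg·m²·s⁻²] / [m] = kg·m·s⁻²
Both are kg·m·s⁻², so they have the same dimensions and can be added.

Yes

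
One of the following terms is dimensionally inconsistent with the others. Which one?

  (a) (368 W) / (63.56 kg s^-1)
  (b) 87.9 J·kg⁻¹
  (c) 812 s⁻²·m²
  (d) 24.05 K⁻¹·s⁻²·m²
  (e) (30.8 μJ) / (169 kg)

Reduce each to base SI dimensions:
  (a) [kg·m²·s⁻³] / [kg·s⁻¹] = m²·s⁻²
  (b) J·kg⁻¹ = N·m·kg⁻¹ = m²·s⁻²
  (c) m²·s⁻²
  (d) m²·s⁻²·K⁻¹
  (e) [kg·m²·s⁻²] / [kg] = m²·s⁻²
All reduce to m²·s⁻² except (d), which is m²·s⁻²·K⁻¹.

(d)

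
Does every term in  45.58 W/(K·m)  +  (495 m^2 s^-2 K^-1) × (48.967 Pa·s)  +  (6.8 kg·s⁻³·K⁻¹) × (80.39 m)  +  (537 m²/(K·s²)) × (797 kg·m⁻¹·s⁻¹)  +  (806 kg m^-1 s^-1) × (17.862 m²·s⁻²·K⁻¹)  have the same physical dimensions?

Yes

Dimensions:
  45.58 W/(K·m):  W·m⁻¹·K⁻¹ = J·s⁻¹·m⁻¹·K⁻¹ = kg·m·s⁻³·K⁻¹
  (495 m^2 s^-2 K^-1) × (48.967 Pa·s):  [m²·s⁻²·K⁻¹] · [kg·m⁻¹·s⁻¹] = kg·m·s⁻³·K⁻¹
  (6.8 kg·s⁻³·K⁻¹) × (80.39 m):  [kg·s⁻³·K⁻¹] · [m] = kg·m·s⁻³·K⁻¹
  (537 m²/(K·s²)) × (797 kg·m⁻¹·s⁻¹):  [m²·s⁻²·K⁻¹] · [kg·m⁻¹·s⁻¹] = kg·m·s⁻³·K⁻¹
  (806 kg m^-1 s^-1) × (17.862 m²·s⁻²·K⁻¹):  [kg·m⁻¹·s⁻¹] · [m²·s⁻²·K⁻¹] = kg·m·s⁻³·K⁻¹
Every term reduces to kg·m·s⁻³·K⁻¹.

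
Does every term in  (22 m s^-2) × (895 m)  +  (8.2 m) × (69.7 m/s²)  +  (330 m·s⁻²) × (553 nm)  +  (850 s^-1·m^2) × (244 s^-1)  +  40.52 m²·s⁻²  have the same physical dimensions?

Yes

In SI base units:
  (22 m s^-2) × (895 m):  [m·s⁻²] · [m] = m²·s⁻²
  (8.2 m) × (69.7 m/s²):  [m] · [m·s⁻²] = m²·s⁻²
  (330 m·s⁻²) × (553 nm):  [m·s⁻²] · [m] = m²·s⁻²
  (850 s^-1·m^2) × (244 s^-1):  [m²·s⁻¹] · [s⁻¹] = m²·s⁻²
  40.52 m²·s⁻²:  m²·s⁻²
Every term reduces to m²·s⁻².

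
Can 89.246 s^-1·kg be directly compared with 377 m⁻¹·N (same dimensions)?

No

Expand each in SI base units:
  89.246 s^-1·kg:  kg·s⁻¹
  377 m⁻¹·N:  N·m⁻¹ = kg·m·s⁻²·m⁻¹ = kg·s⁻²
kg·s⁻¹ ≠ kg·s⁻², so they cannot be added.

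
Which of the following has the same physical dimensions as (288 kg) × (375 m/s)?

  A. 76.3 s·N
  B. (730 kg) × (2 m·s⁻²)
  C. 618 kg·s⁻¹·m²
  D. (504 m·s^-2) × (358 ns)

Reference: [kg] · [m·s⁻¹] = kg·m·s⁻¹.
Each option:
  A. N·s = kg·m·s⁻²·s = kg·m·s⁻¹  ← same
  B. [kg] · [m·s⁻²] = kg·m·s⁻²
  C. kg·m²·s⁻¹
  D. [m·s⁻²] · [s] = m·s⁻¹
Only A. matches kg·m·s⁻¹.

A.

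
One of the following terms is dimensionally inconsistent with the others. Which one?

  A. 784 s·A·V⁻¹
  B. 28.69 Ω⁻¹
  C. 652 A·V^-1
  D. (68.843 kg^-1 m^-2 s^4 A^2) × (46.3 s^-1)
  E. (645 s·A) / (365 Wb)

A.

In SI base units:
  A. A·s·V⁻¹ = A·s·(J·C⁻¹)⁻¹ = kg⁻¹·m⁻²·s⁴·A²
  B. Ω⁻¹ = (V·A⁻¹)⁻¹ = kg⁻¹·m⁻²·s³·A²
  C. A·V⁻¹ = A·(J·C⁻¹)⁻¹ = kg⁻¹·m⁻²·s³·A²
  D. [kg⁻¹·m⁻²·s⁴·A²] · [s⁻¹] = kg⁻¹·m⁻²·s³·A²
  E. [s·A] / [kg·m²·s⁻²·A⁻¹] = kg⁻¹·m⁻²·s³·A²
All reduce to kg⁻¹·m⁻²·s³·A² except A., which is kg⁻¹·m⁻²·s⁴·A².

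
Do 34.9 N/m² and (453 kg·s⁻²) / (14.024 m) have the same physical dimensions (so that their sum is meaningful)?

Reduce each to base SI dimensions:
  34.9 N/m²:  N·m⁻² = kg·m·s⁻²·m⁻² = kg·m⁻¹·s⁻²
  (453 kg·s⁻²) / (14.024 m):  [kg·s⁻²] / [m] = kg·m⁻¹·s⁻²
Both are kg·m⁻¹·s⁻², so they have the same dimensions and can be added.

Yes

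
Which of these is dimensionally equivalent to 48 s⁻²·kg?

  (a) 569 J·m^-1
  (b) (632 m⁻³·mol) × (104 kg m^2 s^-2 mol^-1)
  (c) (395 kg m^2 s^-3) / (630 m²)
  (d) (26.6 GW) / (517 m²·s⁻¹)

(d)

Reference: kg·s⁻².
Each option:
  (a) J·m⁻¹ = N·m·m⁻¹ = kg·m·s⁻²
  (b) [m⁻³·mol] · [kg·m²·s⁻²·mol⁻¹] = kg·m⁻¹·s⁻²
  (c) [kg·m²·s⁻³] / [m²] = kg·s⁻³
  (d) [kg·m²·s⁻³] / [m²·s⁻¹] = kg·s⁻²  ← same
Only (d) matches kg·s⁻².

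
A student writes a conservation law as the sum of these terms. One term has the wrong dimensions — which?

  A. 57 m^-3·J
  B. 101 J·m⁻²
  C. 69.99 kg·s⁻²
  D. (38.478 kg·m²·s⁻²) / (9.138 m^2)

In SI base units:
  A. J·m⁻³ = N·m·m⁻³ = kg·m⁻¹·s⁻²
  B. J·m⁻² = N·m·m⁻² = kg·s⁻²
  C. kg·s⁻²
  D. [kg·m²·s⁻²] / [m²] = kg·s⁻²
All reduce to kg·s⁻² except A., which is kg·m⁻¹·s⁻².

A.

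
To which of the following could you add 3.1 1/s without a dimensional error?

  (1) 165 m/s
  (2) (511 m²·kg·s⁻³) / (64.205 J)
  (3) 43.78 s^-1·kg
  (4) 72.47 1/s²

Reference: s⁻¹.
Each option:
  (1) m·s⁻¹
  (2) [kg·m²·s⁻³] / [kg·m²·s⁻²] = s⁻¹  ← same
  (3) kg·s⁻¹
  (4) s⁻²
Only (2) matches s⁻¹.

(2)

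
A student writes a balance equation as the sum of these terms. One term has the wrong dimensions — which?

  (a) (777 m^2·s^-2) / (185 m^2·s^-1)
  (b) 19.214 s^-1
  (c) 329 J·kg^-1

Work out the base dimensions of each:
  (a) [m²·s⁻²] / [m²·s⁻¹] = s⁻¹
  (b) s⁻¹
  (c) J·kg⁻¹ = N·m·kg⁻¹ = m²·s⁻²
All reduce to s⁻¹ except (c), which is m²·s⁻².

(c)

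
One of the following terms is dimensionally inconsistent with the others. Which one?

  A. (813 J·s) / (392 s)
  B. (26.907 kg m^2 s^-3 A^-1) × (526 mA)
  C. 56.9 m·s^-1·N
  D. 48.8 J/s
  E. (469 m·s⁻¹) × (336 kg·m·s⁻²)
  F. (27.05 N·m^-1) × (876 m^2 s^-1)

A.

Dimensions:
  A. [kg·m²·s⁻¹] / [s] = kg·m²·s⁻²
  B. [kg·m²·s⁻³·A⁻¹] · [A] = kg·m²·s⁻³
  C. N·m·s⁻¹ = kg·m·s⁻²·m·s⁻¹ = kg·m²·s⁻³
  D. J·s⁻¹ = N·m·s⁻¹ = kg·m²·s⁻³
  E. [m·s⁻¹] · [kg·m·s⁻²] = kg·m²·s⁻³
  F. [kg·s⁻²] · [m²·s⁻¹] = kg·m²·s⁻³
All reduce to kg·m²·s⁻³ except A., which is kg·m²·s⁻².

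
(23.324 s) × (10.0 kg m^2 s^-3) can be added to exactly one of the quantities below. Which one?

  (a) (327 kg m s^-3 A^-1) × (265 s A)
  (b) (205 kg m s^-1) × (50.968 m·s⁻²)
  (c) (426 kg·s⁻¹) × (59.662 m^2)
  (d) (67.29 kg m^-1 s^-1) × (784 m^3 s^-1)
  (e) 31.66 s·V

(d)

Reference: [s] · [kg·m²·s⁻³] = kg·m²·s⁻².
Each option:
  (a) [kg·m·s⁻³·A⁻¹] · [s·A] = kg·m·s⁻²
  (b) [kg·m·s⁻¹] · [m·s⁻²] = kg·m²·s⁻³
  (c) [kg·s⁻¹] · [m²] = kg·m²·s⁻¹
  (d) [kg·m⁻¹·s⁻¹] · [m³·s⁻¹] = kg·m²·s⁻²  ← same
  (e) V·s = J·C⁻¹·s = kg·m²·s⁻²·A⁻¹
Only (d) matches kg·m²·s⁻².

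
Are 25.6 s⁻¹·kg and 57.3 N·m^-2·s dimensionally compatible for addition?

In SI base units:
  25.6 s⁻¹·kg:  kg·s⁻¹
  57.3 N·m^-2·s:  N·s·m⁻² = kg·m·s⁻²·s·m⁻² = kg·m⁻¹·s⁻¹
kg·s⁻¹ ≠ kg·m⁻¹·s⁻¹, so they cannot be added.

No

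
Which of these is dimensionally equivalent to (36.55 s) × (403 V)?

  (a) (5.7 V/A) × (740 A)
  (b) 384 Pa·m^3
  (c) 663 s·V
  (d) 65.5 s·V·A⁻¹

(c)

Reference: [s] · [kg·m²·s⁻³·A⁻¹] = kg·m²·s⁻²·A⁻¹.
Each option:
  (a) [kg·m²·s⁻³·A⁻²] · [A] = kg·m²·s⁻³·A⁻¹
  (b) Pa·m³ = N·m⁻²·m³ = kg·m²·s⁻²
  (c) V·s = J·C⁻¹·s = kg·m²·s⁻²·A⁻¹  ← same
  (d) V·s·A⁻¹ = J·C⁻¹·s·A⁻¹ = kg·m²·s⁻²·A⁻²
Only (c) matches kg·m²·s⁻²·A⁻¹.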